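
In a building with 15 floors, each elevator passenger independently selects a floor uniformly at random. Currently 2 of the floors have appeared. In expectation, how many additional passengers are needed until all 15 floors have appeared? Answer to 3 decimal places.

47.702

With k distinct floors already seen, the next new one takes an expected 15/(15-k) passengers.
Sum over k = 2,...,14: E = 15/13 + 15/12 + 15/11 + ... + 15/2 + 15/1 = 47.7020.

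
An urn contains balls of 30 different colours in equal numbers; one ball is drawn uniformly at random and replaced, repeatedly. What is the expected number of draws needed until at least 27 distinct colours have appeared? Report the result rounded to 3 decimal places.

64.850

With k distinct colours already seen, the next new one arrives after an expected 30/(30-k) draws.
Sum over k = 0,...,26: E = 30/30 + 30/29 + 30/28 + ... + 30/5 + 30/4 = 64.8496.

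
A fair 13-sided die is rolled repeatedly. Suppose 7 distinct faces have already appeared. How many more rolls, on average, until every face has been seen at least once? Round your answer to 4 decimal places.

From k distinct to k+1 distinct takes on average 13/(13-k) rolls.
Sum over k = 7,...,12: E = 13/6 + 13/5 + 13/4 + 13/3 + 13/2 + 13/1 = 31.85000.

31.8500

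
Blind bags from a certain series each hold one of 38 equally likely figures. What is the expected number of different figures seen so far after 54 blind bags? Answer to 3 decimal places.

28.998

For each figure, P(seen in 54 blind bags) = 1 - (37/38)^54 = 0.7631.
By linearity of expectation, E[distinct seen] = 38·(1 - (37/38)^54) = 28.9975.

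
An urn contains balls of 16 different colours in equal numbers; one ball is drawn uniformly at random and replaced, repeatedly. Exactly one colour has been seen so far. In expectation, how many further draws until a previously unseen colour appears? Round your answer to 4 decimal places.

Each draw yields a new colour with probability (16-1)/16 = 15/16, so the wait is geometric with mean 16/15.
E = 16/15 = 1.06667.

1.0667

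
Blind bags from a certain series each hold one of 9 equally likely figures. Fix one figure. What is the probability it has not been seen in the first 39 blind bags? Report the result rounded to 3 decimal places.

0.010

Each blind bag misses the fixed figure with probability (9-1)/9 = 8/9, independently.
P(still missing after 39) = (8/9)^39 = 0.0101.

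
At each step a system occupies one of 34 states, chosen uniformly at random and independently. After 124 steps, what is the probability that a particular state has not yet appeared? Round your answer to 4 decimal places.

0.0247

Each step misses the fixed state with probability (34-1)/34 = 33/34, independently.
P(still missing after 124) = (33/34)^124 = 0.02468.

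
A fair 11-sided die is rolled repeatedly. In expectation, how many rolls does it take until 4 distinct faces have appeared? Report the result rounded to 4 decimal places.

4.6972

Going from k to k+1 distinct takes a geometric number of rolls with mean 11/(11-k).
Sum over k = 0,...,3: E = 11/11 + 11/10 + 11/9 + 11/8 = 4.69722.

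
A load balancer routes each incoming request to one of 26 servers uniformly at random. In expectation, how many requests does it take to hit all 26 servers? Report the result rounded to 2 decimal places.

After k distinct servers have appeared, the next request gives a new one with probability (26-k)/26, so the expected wait for the (k+1)-th is 26/(26-k).
E[T] = 26/26 + 26/25 + 26/24 + ... + 26/2 + 26/1 = 26·H_{26}.
H_{26} = 3.854, so E[T] = 100.215.

100.21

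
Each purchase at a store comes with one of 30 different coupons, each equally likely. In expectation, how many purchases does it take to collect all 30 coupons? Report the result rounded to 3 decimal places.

119.850

The wait to go from k to k+1 distinct coupons is geometric with mean 30/(30-k).
E[T] = 30/30 + 30/29 + 30/28 + ... + 30/2 + 30/1 = 30·H_{30}.
H_{30} = 3.9950, so E[T] = 119.8496.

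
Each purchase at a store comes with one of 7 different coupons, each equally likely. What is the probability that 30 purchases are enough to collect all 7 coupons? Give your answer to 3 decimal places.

Let A_i be the event that coupon i is missing after 30 purchases. By inclusion–exclusion on the A_i,
P(all seen) = Σ_{j=0}^{7} (-1)^j C(7,j)((7-j)/7)^30
= 1.0000 - 0.0687 + 0.0009 - 0.0000 + 0.0000 - 0.0000 + 0.0000 - 0.0000
= 0.9322.

0.932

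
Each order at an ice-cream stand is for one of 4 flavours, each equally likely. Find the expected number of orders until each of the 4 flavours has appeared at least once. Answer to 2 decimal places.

After k distinct flavours have appeared, the next order gives a new one with probability (4-k)/4, so the expected wait for the (k+1)-th is 4/(4-k).
E[T] = 4/4 + 4/3 + 4/2 + 4/1 = 4·H_{4}.
H_{4} = 2.083, so E[T] = 8.333.

8.33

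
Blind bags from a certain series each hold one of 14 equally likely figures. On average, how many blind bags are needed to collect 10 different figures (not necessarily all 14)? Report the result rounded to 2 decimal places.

16.36

With k distinct figures already seen, the next new one arrives after an expected 14/(14-k) blind bags.
Sum over k = 0,...,9: E = 14/14 + 14/13 + 14/12 + ... + 14/6 + 14/5 = 16.355.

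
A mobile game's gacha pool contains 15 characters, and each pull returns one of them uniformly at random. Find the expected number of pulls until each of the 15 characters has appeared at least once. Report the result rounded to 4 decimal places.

49.7734

Split into phases: going from k distinct to k+1 distinct takes on average 15/(15-k) pulls.
E[T] = 15/15 + 15/14 + 15/13 + ... + 15/2 + 15/1 = 15·H_{15}.
H_{15} = 3.31823, so E[T] = 49.77343.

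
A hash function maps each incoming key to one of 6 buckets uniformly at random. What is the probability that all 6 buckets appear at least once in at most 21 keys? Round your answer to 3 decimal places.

0.873

Let A_i be the event that bucket i is missing after 21 keys. By inclusion–exclusion on the A_i,
P(all seen) = Σ_{j=0}^{6} (-1)^j C(6,j)((6-j)/6)^21
= 1.0000 - 0.1304 + 0.0030 - 0.0000 + 0.0000 - 0.0000 + 0.0000
= 0.8726.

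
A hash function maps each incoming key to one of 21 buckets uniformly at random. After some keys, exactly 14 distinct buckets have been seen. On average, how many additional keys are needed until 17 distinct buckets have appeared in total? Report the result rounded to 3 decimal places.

From k distinct to k+1 distinct takes on average 21/(21-k) keys.
Sum over k = 14,...,16: E = 21/7 + 21/6 + 21/5 = 10.7000.

10.700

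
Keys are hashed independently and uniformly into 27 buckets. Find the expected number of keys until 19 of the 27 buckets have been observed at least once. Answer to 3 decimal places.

With k distinct buckets already seen, the next new one arrives after an expected 27/(27-k) keys.
Sum over k = 0,...,18: E = 27/27 + 27/26 + 27/25 + ... + 27/10 + 27/9 = 31.6872.

31.687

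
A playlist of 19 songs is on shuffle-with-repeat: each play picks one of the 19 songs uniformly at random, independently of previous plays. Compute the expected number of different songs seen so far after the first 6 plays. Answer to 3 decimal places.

For each song, P(seen in 6 plays) = 1 - (18/19)^6 = 0.2770.
By linearity of expectation, E[distinct seen] = 19·(1 - (18/19)^6) = 5.2638.

5.264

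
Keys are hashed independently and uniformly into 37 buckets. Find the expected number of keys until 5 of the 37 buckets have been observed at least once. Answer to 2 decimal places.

5.29

With k distinct buckets already seen, the next new one arrives after an expected 37/(37-k) keys.
Sum over k = 0,...,4: E = 37/37 + 37/36 + 37/35 + 37/34 + 37/33 = 5.294.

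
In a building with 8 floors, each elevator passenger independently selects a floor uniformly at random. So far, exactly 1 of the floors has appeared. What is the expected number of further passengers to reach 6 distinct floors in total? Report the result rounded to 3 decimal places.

The wait to go from k to k+1 distinct floors is geometric with mean 8/(8-k).
Sum over k = 1,...,5: E = 8/7 + 8/6 + 8/5 + 8/4 + 8/3 = 8.7429.

8.743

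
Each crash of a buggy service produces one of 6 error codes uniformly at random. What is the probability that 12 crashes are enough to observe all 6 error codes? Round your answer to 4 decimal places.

By inclusion–exclusion over which error codes are missing,
P(all seen) = Σ_{j=0}^{6} (-1)^j C(6,j)((6-j)/6)^12
= 1.00000 - 0.67294 + 0.11561 - 0.00488 + 0.00003 - 0.00000 + 0.00000
= 0.43782.

0.4378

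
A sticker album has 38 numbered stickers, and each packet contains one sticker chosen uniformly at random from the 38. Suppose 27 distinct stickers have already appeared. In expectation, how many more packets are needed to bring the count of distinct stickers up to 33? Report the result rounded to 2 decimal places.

27.99

The wait to go from k to k+1 distinct stickers is geometric with mean 38/(38-k).
Sum over k = 27,...,32: E = 38/11 + 38/10 + 38/9 + 38/8 + 38/7 + 38/6 = 27.989.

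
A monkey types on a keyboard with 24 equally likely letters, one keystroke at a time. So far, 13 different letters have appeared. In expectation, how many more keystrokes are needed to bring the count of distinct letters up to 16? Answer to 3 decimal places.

7.248

From k distinct to k+1 distinct takes on average 24/(24-k) keystrokes.
Sum over k = 13,...,15: E = 24/11 + 24/10 + 24/9 = 7.2485.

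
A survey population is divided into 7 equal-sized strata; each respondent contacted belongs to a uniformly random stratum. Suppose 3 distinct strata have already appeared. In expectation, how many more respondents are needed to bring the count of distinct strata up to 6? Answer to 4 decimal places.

7.5833

The wait to go from k to k+1 distinct strata is geometric with mean 7/(7-k).
Sum over k = 3,...,5: E = 7/4 + 7/3 + 7/2 = 7.58333.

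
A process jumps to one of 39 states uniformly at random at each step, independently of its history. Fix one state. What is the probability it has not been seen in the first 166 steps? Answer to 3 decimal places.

0.013

Each step misses the fixed state with probability (39-1)/39 = 38/39, independently.
P(still missing after 166) = (38/39)^166 = 0.0134.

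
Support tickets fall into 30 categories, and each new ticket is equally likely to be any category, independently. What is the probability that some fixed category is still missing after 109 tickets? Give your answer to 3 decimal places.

On each ticket the fixed category fails to appear with probability 29/30.
P(still missing after 109) = (29/30)^109 = 0.0248.

0.025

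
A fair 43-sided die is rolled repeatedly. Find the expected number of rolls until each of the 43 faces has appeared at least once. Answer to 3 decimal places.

187.050

Split into phases: going from k distinct to k+1 distinct takes on average 43/(43-k) rolls.
E[T] = 43/43 + 43/42 + 43/41 + ... + 43/2 + 43/1 = 43·H_{43}.
H_{43} = 4.3500, so E[T] = 187.0499.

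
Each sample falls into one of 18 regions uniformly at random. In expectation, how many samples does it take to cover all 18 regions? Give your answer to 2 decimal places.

62.91

Split into phases: going from k distinct to k+1 distinct takes on average 18/(18-k) samples.
E[T] = 18/18 + 18/17 + 18/16 + ... + 18/2 + 18/1 = 18·H_{18}.
H_{18} = 3.495, so E[T] = 62.912.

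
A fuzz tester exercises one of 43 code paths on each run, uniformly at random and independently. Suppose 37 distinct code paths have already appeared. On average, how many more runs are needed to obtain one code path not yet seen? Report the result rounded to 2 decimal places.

7.17

The number of runs until the next new code path is geometric with success probability 6/43, so its mean is 43/6.
E = 43/6 = 7.167.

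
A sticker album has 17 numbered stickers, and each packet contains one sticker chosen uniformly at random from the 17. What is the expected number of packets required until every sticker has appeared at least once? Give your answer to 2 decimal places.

58.47

Split into phases: going from k distinct to k+1 distinct takes on average 17/(17-k) packets.
E[T] = 17/17 + 17/16 + 17/15 + ... + 17/2 + 17/1 = 17·H_{17}.
H_{17} = 3.440, so E[T] = 58.472.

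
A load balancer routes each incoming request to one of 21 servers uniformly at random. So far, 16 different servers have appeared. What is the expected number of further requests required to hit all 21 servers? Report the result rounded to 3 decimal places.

From k distinct to k+1 distinct takes on average 21/(21-k) requests.
Sum over k = 16,...,20: E = 21/5 + 21/4 + 21/3 + 21/2 + 21/1 = 47.9500.

47.950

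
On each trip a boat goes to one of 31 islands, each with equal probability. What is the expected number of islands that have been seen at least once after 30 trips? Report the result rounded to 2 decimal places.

For each island, P(seen in 30 trips) = 1 - (30/31)^30 = 0.626.
By linearity of expectation, E[distinct seen] = 31·(1 - (30/31)^30) = 19.408.

19.41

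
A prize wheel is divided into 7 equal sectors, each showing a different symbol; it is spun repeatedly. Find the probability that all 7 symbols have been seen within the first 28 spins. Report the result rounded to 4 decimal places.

0.9082

By inclusion–exclusion over which symbols are missing,
P(all seen) = Σ_{j=0}^{7} (-1)^j C(7,j)((7-j)/7)^28
= 1.00000 - 0.09345 + 0.00170 - 0.00001 + 0.00000 - 0.00000 + 0.00000 - 0.00000
= 0.90824.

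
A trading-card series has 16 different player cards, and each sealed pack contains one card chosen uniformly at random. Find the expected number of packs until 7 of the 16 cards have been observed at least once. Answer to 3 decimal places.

With k distinct cards already seen, the next new one arrives after an expected 16/(16-k) packs.
Sum over k = 0,...,6: E = 16/16 + 16/15 + 16/14 + ... + 16/11 + 16/10 = 8.8282.

8.828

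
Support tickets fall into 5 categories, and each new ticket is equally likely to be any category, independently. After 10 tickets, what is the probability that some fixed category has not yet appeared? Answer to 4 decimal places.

Each ticket misses the fixed category with probability (5-1)/5 = 4/5, independently.
P(still missing after 10) = (4/5)^10 = 0.10737.

0.1074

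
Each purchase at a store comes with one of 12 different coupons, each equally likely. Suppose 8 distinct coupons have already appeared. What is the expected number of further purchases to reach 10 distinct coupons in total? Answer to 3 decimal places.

7.000

With k distinct coupons already seen, the next new one takes an expected 12/(12-k) purchases.
Sum over k = 8,...,9: E = 12/4 + 12/3 = 7.0000.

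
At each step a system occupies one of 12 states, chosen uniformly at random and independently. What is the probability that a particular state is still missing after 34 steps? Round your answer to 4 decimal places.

0.0519

On each step the fixed state fails to appear with probability 11/12.
P(still missing after 34) = (11/12)^34 = 0.05190.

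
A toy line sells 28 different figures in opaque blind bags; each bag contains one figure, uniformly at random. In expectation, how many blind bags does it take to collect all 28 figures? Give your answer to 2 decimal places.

109.96

Split into phases: going from k distinct to k+1 distinct takes on average 28/(28-k) blind bags.
E[T] = 28/28 + 28/27 + 28/26 + ... + 28/2 + 28/1 = 28·H_{28}.
H_{28} = 3.927, so E[T] = 109.961.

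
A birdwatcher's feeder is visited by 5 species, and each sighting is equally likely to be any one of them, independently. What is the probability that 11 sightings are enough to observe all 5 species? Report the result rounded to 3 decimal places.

By inclusion–exclusion over which species are missing,
P(all seen) = Σ_{j=0}^{5} (-1)^j C(5,j)((5-j)/5)^11
= 1.0000 - 0.4295 + 0.0363 - 0.0004 + 0.0000 - 0.0000
= 0.6064.

0.606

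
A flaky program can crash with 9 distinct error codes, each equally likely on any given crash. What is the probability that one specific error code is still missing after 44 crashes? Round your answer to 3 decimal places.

0.006

On each crash the fixed error code fails to appear with probability 8/9.
P(still missing after 44) = (8/9)^44 = 0.0056.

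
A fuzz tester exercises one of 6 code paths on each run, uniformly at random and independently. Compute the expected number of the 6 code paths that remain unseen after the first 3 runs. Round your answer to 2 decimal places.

3.47

For each code path, P(unseen after 3) = (5/6)^3 = 0.579.
By linearity of expectation, E[unseen] = 6·(5/6)^3 = 3.472.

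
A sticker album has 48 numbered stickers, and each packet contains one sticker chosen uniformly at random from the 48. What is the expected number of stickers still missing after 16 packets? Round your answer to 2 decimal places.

34.27

For each sticker, P(unseen after 16) = (47/48)^16 = 0.714.
By linearity of expectation, E[unseen] = 48·(47/48)^16 = 34.273.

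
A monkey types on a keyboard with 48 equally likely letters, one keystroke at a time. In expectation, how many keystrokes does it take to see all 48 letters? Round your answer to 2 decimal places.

214.02

The wait to go from k to k+1 distinct letters is geometric with mean 48/(48-k).
E[T] = 48/48 + 48/47 + 48/46 + ... + 48/2 + 48/1 = 48·H_{48}.
H_{48} = 4.459, so E[T] = 214.022.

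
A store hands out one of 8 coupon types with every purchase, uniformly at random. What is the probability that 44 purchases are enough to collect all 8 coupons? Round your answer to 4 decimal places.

0.9776

By inclusion–exclusion over which coupons are missing,
P(all seen) = Σ_{j=0}^{8} (-1)^j C(8,j)((8-j)/8)^44
= 1.00000 - 0.02246 + 0.00009 - 0.00000 + 0.00000 - 0.00000 + 0.00000 - 0.00000 + 0.00000
= 0.97763.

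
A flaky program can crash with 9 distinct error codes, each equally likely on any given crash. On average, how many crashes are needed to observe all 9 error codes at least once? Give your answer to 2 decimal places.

Split into phases: going from k distinct to k+1 distinct takes on average 9/(9-k) crashes.
E[T] = 9/9 + 9/8 + 9/7 + ... + 9/2 + 9/1 = 9·H_{9}.
H_{9} = 2.829, so E[T] = 25.461.

25.46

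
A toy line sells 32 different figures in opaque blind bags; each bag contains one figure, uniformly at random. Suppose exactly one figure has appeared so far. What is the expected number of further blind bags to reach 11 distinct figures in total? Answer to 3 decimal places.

With k distinct figures already seen, the next new one takes an expected 32/(32-k) blind bags.
Sum over k = 1,...,10: E = 32/31 + 32/30 + 32/29 + ... + 32/23 + 32/22 = 12.2204.

12.220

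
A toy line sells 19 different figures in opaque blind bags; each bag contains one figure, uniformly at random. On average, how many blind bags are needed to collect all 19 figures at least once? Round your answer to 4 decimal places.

67.4071

The wait to go from k to k+1 distinct figures is geometric with mean 19/(19-k).
E[T] = 19/19 + 19/18 + 19/17 + ... + 19/2 + 19/1 = 19·H_{19}.
H_{19} = 3.54774, so E[T] = 67.40705.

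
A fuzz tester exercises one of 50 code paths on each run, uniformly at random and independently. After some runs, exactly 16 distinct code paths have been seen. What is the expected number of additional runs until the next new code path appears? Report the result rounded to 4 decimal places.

The number of runs until the next new code path is geometric with success probability 34/50, so its mean is 50/34.
E = 50/34 = 1.47059.

1.4706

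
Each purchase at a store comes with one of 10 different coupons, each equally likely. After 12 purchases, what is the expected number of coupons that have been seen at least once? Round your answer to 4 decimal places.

7.1757

For each coupon, P(seen in 12 purchases) = 1 - (9/10)^12 = 0.71757.
By linearity of expectation, E[distinct seen] = 10·(1 - (9/10)^12) = 7.17570.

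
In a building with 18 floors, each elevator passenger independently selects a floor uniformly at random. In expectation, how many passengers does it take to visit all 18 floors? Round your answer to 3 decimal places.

Split into phases: going from k distinct to k+1 distinct takes on average 18/(18-k) passengers.
E[T] = 18/18 + 18/17 + 18/16 + ... + 18/2 + 18/1 = 18·H_{18}.
H_{18} = 3.4951, so E[T] = 62.9119.

62.912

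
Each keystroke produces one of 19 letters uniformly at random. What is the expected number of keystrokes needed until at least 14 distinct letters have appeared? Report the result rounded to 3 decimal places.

With k distinct letters already seen, the next new one arrives after an expected 19/(19-k) keystrokes.
Sum over k = 0,...,13: E = 19/19 + 19/18 + 19/17 + ... + 19/7 + 19/6 = 24.0237.

24.024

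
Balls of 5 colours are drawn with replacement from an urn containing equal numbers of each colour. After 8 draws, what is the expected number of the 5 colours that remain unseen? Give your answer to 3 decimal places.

For each colour, P(unseen after 8) = (4/5)^8 = 0.1678.
By linearity of expectation, E[unseen] = 5·(4/5)^8 = 0.8389.

0.839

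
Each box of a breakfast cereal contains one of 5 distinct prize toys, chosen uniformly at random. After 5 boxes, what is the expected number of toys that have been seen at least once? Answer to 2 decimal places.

3.36

For each toy, P(seen in 5 boxes) = 1 - (4/5)^5 = 0.672.
By linearity of expectation, E[distinct seen] = 5·(1 - (4/5)^5) = 3.362.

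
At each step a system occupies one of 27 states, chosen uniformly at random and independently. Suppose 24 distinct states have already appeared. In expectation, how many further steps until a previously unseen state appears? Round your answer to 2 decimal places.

Each step yields a new state with probability (27-24)/27 = 3/27, so the wait is geometric with mean 27/3.
E = 27/3 = 9.000.

9.00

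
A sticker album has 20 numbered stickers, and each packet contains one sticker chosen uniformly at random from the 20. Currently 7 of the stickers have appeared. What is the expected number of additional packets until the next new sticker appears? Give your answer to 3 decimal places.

The number of packets until the next new sticker is geometric with success probability 13/20, so its mean is 20/13.
E = 20/13 = 1.5385.

1.538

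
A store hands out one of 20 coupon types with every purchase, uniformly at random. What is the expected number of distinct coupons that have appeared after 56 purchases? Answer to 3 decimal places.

For each coupon, P(seen in 56 purchases) = 1 - (19/20)^56 = 0.9434.
By linearity of expectation, E[distinct seen] = 20·(1 - (19/20)^56) = 18.8688.

18.869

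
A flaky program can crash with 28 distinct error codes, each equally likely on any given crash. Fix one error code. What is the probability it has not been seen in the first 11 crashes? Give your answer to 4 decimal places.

On each crash the fixed error code fails to appear with probability 27/28.
P(still missing after 11) = (27/28)^11 = 0.67029.

0.6703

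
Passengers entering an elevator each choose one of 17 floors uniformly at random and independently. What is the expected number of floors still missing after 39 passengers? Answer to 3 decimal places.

For each floor, P(unseen after 39) = (16/17)^39 = 0.0940.
By linearity of expectation, E[unseen] = 17·(16/17)^39 = 1.5982.

1.598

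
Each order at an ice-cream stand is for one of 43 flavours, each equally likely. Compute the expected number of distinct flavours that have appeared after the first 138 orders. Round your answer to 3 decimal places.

For each flavour, P(seen in 138 orders) = 1 - (42/43)^138 = 0.9611.
By linearity of expectation, E[distinct seen] = 43·(1 - (42/43)^138) = 41.3280.

41.328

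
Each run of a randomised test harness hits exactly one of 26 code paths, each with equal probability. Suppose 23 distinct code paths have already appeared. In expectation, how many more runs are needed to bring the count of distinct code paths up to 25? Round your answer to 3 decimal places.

21.667

The wait to go from k to k+1 distinct code paths is geometric with mean 26/(26-k).
Sum over k = 23,...,24: E = 26/3 + 26/2 = 21.6667.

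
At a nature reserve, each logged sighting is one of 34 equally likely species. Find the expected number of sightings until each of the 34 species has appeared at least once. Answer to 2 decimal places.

After k distinct species have appeared, the next sighting gives a new one with probability (34-k)/34, so the expected wait for the (k+1)-th is 34/(34-k).
E[T] = 34/34 + 34/33 + 34/32 + ... + 34/2 + 34/1 = 34·H_{34}.
H_{34} = 4.118, so E[T] = 140.019.

140.02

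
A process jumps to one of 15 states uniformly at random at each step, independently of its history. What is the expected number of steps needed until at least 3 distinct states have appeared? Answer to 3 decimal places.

3.225

Going from k to k+1 distinct takes a geometric number of steps with mean 15/(15-k).
Sum over k = 0,...,2: E = 15/15 + 15/14 + 15/13 = 3.2253.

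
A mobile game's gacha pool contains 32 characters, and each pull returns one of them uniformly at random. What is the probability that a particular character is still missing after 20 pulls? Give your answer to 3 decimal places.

0.530

On each pull the fixed character fails to appear with probability 31/32.
P(still missing after 20) = (31/32)^20 = 0.5299.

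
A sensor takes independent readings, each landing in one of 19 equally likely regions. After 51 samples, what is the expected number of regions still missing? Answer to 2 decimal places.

1.21

For each region, P(unseen after 51) = (18/19)^51 = 0.063.
By linearity of expectation, E[unseen] = 19·(18/19)^51 = 1.206.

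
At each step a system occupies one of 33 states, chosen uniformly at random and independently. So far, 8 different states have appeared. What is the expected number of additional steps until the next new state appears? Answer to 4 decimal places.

Each step yields a new state with probability (33-8)/33 = 25/33, so the wait is geometric with mean 33/25.
E = 33/25 = 1.32000.

1.3200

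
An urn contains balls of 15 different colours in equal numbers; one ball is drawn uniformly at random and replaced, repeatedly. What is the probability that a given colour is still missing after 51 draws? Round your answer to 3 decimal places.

0.030

Each draw misses the fixed colour with probability (15-1)/15 = 14/15, independently.
P(still missing after 51) = (14/15)^51 = 0.0296.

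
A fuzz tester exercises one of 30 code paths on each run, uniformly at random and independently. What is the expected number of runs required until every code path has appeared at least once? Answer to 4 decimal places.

Split into phases: going from k distinct to k+1 distinct takes on average 30/(30-k) runs.
E[T] = 30/30 + 30/29 + 30/28 + ... + 30/2 + 30/1 = 30·H_{30}.
H_{30} = 3.99499, so E[T] = 119.84961.

119.8496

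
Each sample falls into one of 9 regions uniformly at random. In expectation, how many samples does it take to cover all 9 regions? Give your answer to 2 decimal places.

Split into phases: going from k distinct to k+1 distinct takes on average 9/(9-k) samples.
E[T] = 9/9 + 9/8 + 9/7 + ... + 9/2 + 9/1 = 9·H_{9}.
H_{9} = 2.829, so E[T] = 25.461.

25.46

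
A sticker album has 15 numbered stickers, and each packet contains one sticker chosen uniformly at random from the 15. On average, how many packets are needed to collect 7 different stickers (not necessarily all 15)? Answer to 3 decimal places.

Going from k to k+1 distinct takes a geometric number of packets with mean 15/(15-k).
Sum over k = 0,...,6: E = 15/15 + 15/14 + 15/13 + ... + 15/10 + 15/9 = 9.0056.

9.006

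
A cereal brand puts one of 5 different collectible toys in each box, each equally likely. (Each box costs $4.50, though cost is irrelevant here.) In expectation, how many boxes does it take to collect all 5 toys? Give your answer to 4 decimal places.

11.4167

After k distinct toys have appeared, the next box gives a new one with probability (5-k)/5, so the expected wait for the (k+1)-th is 5/(5-k).
E[T] = 5/5 + 5/4 + 5/3 + 5/2 + 5/1 = 5·H_{5}.
H_{5} = 2.28333, so E[T] = 11.41667.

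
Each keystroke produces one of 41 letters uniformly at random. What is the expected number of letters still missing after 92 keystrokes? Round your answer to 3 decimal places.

4.229

For each letter, P(unseen after 92) = (40/41)^92 = 0.1031.
By linearity of expectation, E[unseen] = 41·(40/41)^92 = 4.2285.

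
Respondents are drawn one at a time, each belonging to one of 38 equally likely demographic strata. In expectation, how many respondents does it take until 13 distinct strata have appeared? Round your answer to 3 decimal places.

15.654

Going from k to k+1 distinct takes a geometric number of respondents with mean 38/(38-k).
Sum over k = 0,...,12: E = 38/38 + 38/37 + 38/36 + ... + 38/27 + 38/26 = 15.6539.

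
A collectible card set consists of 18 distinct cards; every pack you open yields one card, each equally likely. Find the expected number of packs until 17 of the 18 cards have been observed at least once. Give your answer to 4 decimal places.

With k distinct cards already seen, the next new one arrives after an expected 18/(18-k) packs.
Sum over k = 0,...,16: E = 18/18 + 18/17 + 18/16 + ... + 18/3 + 18/2 = 44.91195.

44.9119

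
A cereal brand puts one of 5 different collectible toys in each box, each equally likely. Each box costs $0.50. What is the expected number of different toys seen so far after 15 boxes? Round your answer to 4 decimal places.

4.8241

For each toy, P(seen in 15 boxes) = 1 - (4/5)^15 = 0.96482.
By linearity of expectation, E[distinct seen] = 5·(1 - (4/5)^15) = 4.82408.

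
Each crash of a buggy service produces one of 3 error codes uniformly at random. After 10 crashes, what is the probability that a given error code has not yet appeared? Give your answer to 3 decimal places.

0.017

Each crash misses the fixed error code with probability (3-1)/3 = 2/3, independently.
P(still missing after 10) = (2/3)^10 = 0.0173.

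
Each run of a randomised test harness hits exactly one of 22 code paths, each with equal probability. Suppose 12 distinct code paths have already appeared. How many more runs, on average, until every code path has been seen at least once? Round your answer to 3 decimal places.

From k distinct to k+1 distinct takes on average 22/(22-k) runs.
Sum over k = 12,...,21: E = 22/10 + 22/9 + 22/8 + ... + 22/2 + 22/1 = 64.4373.

64.437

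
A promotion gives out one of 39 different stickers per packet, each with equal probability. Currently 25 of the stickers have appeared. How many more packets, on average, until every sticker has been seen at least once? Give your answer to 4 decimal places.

126.8109

From k distinct to k+1 distinct takes on average 39/(39-k) packets.
Sum over k = 25,...,38: E = 39/14 + 39/13 + 39/12 + ... + 39/2 + 39/1 = 126.81093.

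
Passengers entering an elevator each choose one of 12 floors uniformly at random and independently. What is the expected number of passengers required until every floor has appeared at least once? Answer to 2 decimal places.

37.24

The wait to go from k to k+1 distinct floors is geometric with mean 12/(12-k).
E[T] = 12/12 + 12/11 + 12/10 + ... + 12/2 + 12/1 = 12·H_{12}.
H_{12} = 3.103, so E[T] = 37.239.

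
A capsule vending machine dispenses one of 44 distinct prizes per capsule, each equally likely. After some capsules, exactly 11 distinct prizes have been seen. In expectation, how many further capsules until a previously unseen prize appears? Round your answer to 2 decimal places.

1.33

The number of capsules until the next new prize is geometric with success probability 33/44, so its mean is 44/33.
E = 44/33 = 1.333.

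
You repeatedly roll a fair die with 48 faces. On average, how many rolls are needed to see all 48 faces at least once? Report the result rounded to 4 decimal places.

Split into phases: going from k distinct to k+1 distinct takes on average 48/(48-k) rolls.
E[T] = 48/48 + 48/47 + 48/46 + ... + 48/2 + 48/1 = 48·H_{48}.
H_{48} = 4.45880, so E[T] = 214.02226.

214.0223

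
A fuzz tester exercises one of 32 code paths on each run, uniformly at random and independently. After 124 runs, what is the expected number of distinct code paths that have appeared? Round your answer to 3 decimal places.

For each code path, P(seen in 124 runs) = 1 - (31/32)^124 = 0.9805.
By linearity of expectation, E[distinct seen] = 32·(1 - (31/32)^124) = 31.3757.

31.376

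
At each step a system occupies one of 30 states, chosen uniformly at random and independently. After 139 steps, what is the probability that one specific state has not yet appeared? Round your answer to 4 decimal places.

Each step misses the fixed state with probability (30-1)/30 = 29/30, independently.
P(still missing after 139) = (29/30)^139 = 0.00898.

0.0090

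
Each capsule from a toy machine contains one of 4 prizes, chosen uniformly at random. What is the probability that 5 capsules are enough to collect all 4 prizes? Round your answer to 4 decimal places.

Let A_i be the event that prize i is missing after 5 capsules. By inclusion–exclusion on the A_i,
P(all seen) = Σ_{j=0}^{4} (-1)^j C(4,j)((4-j)/4)^5
= 1.00000 - 0.94922 + 0.18750 - 0.00391 + 0.00000
= 0.23438.

0.2344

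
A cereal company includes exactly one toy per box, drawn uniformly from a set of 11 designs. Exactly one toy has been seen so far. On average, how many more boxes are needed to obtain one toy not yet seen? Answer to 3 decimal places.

Each box yields a new toy with probability (11-1)/11 = 10/11, so the wait is geometric with mean 11/10.
E = 11/10 = 1.1000.

1.100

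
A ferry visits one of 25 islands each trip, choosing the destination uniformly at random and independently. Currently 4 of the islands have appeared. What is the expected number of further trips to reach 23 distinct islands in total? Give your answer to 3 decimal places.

With k distinct islands already seen, the next new one takes an expected 25/(25-k) trips.
Sum over k = 4,...,22: E = 25/21 + 25/20 + 25/19 + ... + 25/4 + 25/3 = 53.6340.

53.634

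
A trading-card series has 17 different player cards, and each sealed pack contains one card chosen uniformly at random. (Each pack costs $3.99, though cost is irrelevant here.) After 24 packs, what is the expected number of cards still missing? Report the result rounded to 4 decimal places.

3.9678

For each card, P(unseen after 24) = (16/17)^24 = 0.23340.
By linearity of expectation, E[unseen] = 17·(16/17)^24 = 3.96784.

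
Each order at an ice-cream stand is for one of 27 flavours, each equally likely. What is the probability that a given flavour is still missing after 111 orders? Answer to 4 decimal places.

0.0152

Each order misses the fixed flavour with probability (27-1)/27 = 26/27, independently.
P(still missing after 111) = (26/27)^111 = 0.01516.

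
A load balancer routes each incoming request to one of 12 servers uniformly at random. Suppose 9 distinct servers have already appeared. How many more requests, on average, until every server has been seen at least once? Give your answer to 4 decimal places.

22.0000

With k distinct servers already seen, the next new one takes an expected 12/(12-k) requests.
Sum over k = 9,...,11: E = 12/3 + 12/2 + 12/1 = 22.00000.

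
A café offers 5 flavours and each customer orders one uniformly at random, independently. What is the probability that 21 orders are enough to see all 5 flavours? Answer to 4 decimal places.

By inclusion–exclusion over which flavours are missing,
P(all seen) = Σ_{j=0}^{5} (-1)^j C(5,j)((5-j)/5)^21
= 1.00000 - 0.04612 + 0.00022 - 0.00000 + 0.00000 - 0.00000
= 0.95410.

0.9541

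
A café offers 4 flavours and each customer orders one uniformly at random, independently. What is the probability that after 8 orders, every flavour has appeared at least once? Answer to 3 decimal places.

By inclusion–exclusion over which flavours are missing,
P(all seen) = Σ_{j=0}^{4} (-1)^j C(4,j)((4-j)/4)^8
= 1.0000 - 0.4005 + 0.0234 - 0.0001 + 0.0000
= 0.6229.

0.623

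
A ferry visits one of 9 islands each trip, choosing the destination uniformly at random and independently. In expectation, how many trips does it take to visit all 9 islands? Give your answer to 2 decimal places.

25.46

The wait to go from k to k+1 distinct islands is geometric with mean 9/(9-k).
E[T] = 9/9 + 9/8 + 9/7 + ... + 9/2 + 9/1 = 9·H_{9}.
H_{9} = 2.829, so E[T] = 25.461.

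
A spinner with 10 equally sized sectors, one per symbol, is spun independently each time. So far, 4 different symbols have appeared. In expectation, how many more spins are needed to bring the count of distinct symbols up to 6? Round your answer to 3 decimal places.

With k distinct symbols already seen, the next new one takes an expected 10/(10-k) spins.
Sum over k = 4,...,5: E = 10/6 + 10/5 = 3.6667.

3.667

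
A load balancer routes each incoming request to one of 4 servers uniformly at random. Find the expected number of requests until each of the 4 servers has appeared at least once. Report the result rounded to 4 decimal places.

8.3333

The wait to go from k to k+1 distinct servers is geometric with mean 4/(4-k).
E[T] = 4/4 + 4/3 + 4/2 + 4/1 = 4·H_{4}.
H_{4} = 2.08333, so E[T] = 8.33333.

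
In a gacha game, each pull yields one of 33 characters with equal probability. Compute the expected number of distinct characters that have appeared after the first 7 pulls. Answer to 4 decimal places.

6.3948

For each character, P(seen in 7 pulls) = 1 - (32/33)^7 = 0.19378.
By linearity of expectation, E[distinct seen] = 33·(1 - (32/33)^7) = 6.39482.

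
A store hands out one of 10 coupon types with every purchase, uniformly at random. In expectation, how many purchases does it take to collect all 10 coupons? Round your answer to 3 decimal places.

29.290

After k distinct coupons have appeared, the next purchase gives a new one with probability (10-k)/10, so the expected wait for the (k+1)-th is 10/(10-k).
E[T] = 10/10 + 10/9 + 10/8 + ... + 10/2 + 10/1 = 10·H_{10}.
H_{10} = 2.9290, so E[T] = 29.2897.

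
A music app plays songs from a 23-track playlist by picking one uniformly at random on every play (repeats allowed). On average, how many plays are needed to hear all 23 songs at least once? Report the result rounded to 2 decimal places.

85.89

After k distinct songs have appeared, the next play gives a new one with probability (23-k)/23, so the expected wait for the (k+1)-th is 23/(23-k).
E[T] = 23/23 + 23/22 + 23/21 + ... + 23/2 + 23/1 = 23·H_{23}.
H_{23} = 3.734, so E[T] = 85.889.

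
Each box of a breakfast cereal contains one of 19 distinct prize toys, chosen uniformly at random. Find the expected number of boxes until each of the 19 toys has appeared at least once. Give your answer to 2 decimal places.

67.41

Split into phases: going from k distinct to k+1 distinct takes on average 19/(19-k) boxes.
E[T] = 19/19 + 19/18 + 19/17 + ... + 19/2 + 19/1 = 19·H_{19}.
H_{19} = 3.548, so E[T] = 67.407.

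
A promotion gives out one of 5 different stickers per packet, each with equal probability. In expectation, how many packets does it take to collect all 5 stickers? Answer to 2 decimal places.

Split into phases: going from k distinct to k+1 distinct takes on average 5/(5-k) packets.
E[T] = 5/5 + 5/4 + 5/3 + 5/2 + 5/1 = 5·H_{5}.
H_{5} = 2.283, so E[T] = 11.417.

11.42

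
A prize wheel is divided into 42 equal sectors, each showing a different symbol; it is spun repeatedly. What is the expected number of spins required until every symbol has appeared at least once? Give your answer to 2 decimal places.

Split into phases: going from k distinct to k+1 distinct takes on average 42/(42-k) spins.
E[T] = 42/42 + 42/41 + 42/40 + ... + 42/2 + 42/1 = 42·H_{42}.
H_{42} = 4.327, so E[T] = 181.723.

181.72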